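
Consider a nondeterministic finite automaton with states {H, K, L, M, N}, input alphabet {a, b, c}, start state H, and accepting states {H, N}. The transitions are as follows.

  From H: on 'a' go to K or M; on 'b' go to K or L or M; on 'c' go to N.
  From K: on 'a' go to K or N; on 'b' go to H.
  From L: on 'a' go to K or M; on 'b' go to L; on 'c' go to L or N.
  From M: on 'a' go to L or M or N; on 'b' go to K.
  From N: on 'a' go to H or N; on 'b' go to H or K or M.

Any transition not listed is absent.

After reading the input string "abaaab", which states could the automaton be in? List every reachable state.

{H, K, L, M}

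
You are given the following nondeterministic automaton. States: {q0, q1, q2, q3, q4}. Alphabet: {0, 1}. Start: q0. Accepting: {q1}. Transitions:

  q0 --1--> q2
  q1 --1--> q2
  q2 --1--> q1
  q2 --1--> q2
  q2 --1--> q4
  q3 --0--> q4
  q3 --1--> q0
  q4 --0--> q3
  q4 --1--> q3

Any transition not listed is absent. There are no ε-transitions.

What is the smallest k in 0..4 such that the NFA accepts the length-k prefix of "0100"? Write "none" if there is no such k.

Start in {q0}.
Read '0': {q0} → ∅.
The set is empty and remains empty for the remaining 3 symbols.
No reachable set along the way intersects F.

none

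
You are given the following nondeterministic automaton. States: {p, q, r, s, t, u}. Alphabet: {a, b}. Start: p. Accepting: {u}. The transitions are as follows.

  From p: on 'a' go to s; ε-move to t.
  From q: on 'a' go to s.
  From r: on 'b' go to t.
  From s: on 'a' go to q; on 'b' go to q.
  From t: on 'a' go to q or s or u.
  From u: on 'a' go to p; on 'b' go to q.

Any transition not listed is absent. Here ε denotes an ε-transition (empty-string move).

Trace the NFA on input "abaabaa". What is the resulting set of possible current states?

Start: ε-closure({p}) = {p, t}.
Read 'a': p→{s}, t→{q, s, u}; now {q, s, u}.
Read 'b': q→∅, s→{q}, u→{q}; now {q}.
Read 'a': q→{s}; now {s}.
Read 'a': s→{q}; now {q}.
Read 'b': q→∅; now ∅.
The set is empty and remains empty for the remaining 2 symbols.

∅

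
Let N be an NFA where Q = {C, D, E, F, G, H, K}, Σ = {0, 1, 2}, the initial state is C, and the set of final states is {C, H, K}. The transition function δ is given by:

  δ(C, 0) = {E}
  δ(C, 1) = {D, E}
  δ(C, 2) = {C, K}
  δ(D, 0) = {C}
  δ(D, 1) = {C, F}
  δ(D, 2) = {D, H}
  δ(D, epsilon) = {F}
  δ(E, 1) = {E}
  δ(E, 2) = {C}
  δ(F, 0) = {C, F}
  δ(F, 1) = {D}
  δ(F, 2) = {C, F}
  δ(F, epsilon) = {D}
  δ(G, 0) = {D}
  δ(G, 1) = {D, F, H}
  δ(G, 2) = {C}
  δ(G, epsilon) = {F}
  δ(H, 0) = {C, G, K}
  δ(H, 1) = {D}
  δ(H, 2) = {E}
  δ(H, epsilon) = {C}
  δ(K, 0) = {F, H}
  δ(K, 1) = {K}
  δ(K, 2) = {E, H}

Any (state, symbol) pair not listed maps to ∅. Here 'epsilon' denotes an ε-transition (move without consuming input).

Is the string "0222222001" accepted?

Yes

Start in {C}.
Read '0': {C} → {E}.
Read '2': {E} → {C}.
Read '2': {C} → {C, K}.
Read '2': {C, K} → {C, E, H, K}.
Read '2': {C, E, H, K} → {C, E, H, K}.
Read '2': {C, E, H, K} → {C, E, H, K}.
Read '2': {C, E, H, K} → {C, E, H, K}.
Read '0': {C, E, H, K} → {C, D, E, F, G, H, K}.
Read '0': {C, D, E, F, G, H, K} → {C, D, E, F, G, H, K}.
Read '1': {C, D, E, F, G, H, K} → {C, D, E, F, H, K}.
The final set {C, D, E, F, H, K} contains the accepting states C, H, K.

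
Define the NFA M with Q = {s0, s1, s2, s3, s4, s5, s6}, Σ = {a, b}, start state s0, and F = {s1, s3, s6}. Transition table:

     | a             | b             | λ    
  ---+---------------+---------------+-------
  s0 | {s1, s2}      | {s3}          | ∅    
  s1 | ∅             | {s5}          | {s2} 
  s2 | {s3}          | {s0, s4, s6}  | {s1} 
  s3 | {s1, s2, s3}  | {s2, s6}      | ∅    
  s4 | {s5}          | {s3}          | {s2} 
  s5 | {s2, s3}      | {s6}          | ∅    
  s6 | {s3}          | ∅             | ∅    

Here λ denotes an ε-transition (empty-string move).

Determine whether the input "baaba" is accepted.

Yes

Start in {s0}.
Read 'b': {s0} → {s3}.
Read 'a': {s3} → {s1, s2, s3}.
Read 'a': {s1, s2, s3} → {s1, s2, s3}.
Read 'b': {s1, s2, s3} → {s0, s1, s2, s4, s5, s6}.
Read 'a': {s0, s1, s2, s4, s5, s6} → {s1, s2, s3, s5}.
The final set {s1, s2, s3, s5} contains the accepting states s1, s3.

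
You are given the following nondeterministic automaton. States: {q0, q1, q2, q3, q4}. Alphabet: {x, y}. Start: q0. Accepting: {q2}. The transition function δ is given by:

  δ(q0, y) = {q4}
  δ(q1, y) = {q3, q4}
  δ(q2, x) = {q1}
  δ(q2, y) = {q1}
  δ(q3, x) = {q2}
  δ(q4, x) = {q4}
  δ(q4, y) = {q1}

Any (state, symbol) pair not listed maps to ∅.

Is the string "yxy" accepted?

Start in {q0}.
Read 'y': q0→{q4}; now {q4}.
Read 'x': q4→{q4}; now {q4}.
Read 'y': q4→{q1}; now {q1}.
The final set {q1} contains no accepting state.

No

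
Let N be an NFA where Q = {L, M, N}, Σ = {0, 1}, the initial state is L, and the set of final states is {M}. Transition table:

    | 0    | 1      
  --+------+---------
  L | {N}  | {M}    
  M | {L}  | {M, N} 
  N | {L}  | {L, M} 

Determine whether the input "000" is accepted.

No

Start in {L}.
Read '0': {L} → {N}.
Read '0': {N} → {L}.
Read '0': {L} → {N}.
The final set {N} contains no accepting state.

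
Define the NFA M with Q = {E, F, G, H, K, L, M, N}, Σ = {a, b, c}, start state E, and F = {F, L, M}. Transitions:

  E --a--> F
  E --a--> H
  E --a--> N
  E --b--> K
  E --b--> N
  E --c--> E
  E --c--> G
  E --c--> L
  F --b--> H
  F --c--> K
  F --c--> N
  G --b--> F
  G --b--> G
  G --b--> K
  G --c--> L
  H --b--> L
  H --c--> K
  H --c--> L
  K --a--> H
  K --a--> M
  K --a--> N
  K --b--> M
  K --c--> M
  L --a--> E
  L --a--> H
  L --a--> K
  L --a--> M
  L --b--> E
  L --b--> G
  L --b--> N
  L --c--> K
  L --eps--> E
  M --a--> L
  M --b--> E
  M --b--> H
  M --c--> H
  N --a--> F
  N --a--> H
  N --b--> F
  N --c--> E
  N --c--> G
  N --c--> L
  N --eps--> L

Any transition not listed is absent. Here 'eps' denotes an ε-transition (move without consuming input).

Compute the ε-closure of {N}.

{E, L, N}

Begin with {N}.
ε-move N → L; add L.
ε-move L → E; add E.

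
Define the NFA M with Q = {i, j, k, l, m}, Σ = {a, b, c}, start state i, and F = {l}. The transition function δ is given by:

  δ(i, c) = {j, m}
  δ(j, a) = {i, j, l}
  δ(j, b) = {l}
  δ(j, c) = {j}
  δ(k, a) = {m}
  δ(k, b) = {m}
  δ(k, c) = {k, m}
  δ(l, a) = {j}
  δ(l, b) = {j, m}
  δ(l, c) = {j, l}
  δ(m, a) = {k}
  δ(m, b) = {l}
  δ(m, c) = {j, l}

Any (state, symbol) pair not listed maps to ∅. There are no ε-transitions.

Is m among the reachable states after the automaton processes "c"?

Start in {i}.
Read 'c': {i} → {j, m}.
State m is in {j, m}.

Yes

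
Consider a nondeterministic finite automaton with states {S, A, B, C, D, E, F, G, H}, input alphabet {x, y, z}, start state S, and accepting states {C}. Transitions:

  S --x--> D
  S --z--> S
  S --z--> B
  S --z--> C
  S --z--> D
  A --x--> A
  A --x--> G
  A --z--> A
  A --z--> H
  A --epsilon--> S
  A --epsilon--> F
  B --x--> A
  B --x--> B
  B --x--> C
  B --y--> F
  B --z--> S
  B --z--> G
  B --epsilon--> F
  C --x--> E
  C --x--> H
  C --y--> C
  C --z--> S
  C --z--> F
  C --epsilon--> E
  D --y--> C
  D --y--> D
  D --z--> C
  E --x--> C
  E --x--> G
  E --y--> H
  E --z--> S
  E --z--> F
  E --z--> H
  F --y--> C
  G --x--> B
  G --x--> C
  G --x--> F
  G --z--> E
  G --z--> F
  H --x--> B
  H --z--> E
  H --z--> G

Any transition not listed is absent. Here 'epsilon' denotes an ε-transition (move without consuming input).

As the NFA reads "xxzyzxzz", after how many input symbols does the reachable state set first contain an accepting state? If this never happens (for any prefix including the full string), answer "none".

none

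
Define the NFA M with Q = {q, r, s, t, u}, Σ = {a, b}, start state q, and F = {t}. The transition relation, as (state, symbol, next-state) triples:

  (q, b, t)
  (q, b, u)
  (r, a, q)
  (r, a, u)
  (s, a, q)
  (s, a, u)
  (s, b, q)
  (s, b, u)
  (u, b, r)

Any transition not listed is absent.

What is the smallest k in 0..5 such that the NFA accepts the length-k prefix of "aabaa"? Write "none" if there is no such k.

Start in {q}.
Read 'a': {q} → ∅.
The set is empty and remains empty for the remaining 4 symbols.
No reachable set along the way intersects F.

none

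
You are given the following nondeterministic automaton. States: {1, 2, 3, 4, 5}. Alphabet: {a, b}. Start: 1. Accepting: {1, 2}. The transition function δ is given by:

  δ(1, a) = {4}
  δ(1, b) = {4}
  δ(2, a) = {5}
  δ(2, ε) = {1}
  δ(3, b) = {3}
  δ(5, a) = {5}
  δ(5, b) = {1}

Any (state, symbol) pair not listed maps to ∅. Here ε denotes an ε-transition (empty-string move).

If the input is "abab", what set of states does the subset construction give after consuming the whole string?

∅

Start in {1}.
Read 'a': {1} → {4}.
Read 'b': {4} → ∅.
The set is empty and remains empty for the remaining 2 symbols.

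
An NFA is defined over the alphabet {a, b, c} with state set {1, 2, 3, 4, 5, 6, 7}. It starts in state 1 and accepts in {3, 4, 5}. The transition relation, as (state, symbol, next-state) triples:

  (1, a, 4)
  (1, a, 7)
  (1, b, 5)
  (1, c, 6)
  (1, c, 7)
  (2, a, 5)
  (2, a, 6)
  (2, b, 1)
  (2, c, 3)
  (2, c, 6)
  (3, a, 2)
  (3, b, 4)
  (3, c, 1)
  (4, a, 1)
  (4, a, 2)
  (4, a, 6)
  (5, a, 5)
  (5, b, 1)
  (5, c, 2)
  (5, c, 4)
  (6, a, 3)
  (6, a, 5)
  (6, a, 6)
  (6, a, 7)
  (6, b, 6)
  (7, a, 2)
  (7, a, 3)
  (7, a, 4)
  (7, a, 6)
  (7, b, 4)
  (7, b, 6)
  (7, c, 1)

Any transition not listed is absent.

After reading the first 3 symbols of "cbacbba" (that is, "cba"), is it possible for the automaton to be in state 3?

Start in {1}.
Read 'c': 1→{6, 7}; now {6, 7}.
Read 'b': 6→{6}, 7→{4, 6}; now {4, 6}.
Read 'a': 4→{1, 2, 6}, 6→{3, 5, 6, 7}; now {1, 2, 3, 5, 6, 7}.
State 3 is in {1, 2, 3, 5, 6, 7}.

Yes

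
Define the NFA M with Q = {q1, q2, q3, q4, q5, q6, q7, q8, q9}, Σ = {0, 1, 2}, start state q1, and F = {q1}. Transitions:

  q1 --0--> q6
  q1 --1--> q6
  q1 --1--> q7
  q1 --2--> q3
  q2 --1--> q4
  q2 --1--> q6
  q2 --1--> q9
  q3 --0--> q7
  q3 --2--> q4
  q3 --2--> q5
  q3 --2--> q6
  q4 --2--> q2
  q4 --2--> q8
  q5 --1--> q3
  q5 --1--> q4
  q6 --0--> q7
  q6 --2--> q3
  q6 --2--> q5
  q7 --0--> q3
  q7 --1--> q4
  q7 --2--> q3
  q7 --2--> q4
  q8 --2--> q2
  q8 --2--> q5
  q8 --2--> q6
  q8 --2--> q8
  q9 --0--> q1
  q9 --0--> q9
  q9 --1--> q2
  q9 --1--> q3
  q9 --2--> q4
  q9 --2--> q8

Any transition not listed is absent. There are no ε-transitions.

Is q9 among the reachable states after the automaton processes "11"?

No

Start in {q1}.
Read '1': {q1} → {q6, q7}.
Read '1': {q6, q7} → {q4}.
State q9 is not in {q4}.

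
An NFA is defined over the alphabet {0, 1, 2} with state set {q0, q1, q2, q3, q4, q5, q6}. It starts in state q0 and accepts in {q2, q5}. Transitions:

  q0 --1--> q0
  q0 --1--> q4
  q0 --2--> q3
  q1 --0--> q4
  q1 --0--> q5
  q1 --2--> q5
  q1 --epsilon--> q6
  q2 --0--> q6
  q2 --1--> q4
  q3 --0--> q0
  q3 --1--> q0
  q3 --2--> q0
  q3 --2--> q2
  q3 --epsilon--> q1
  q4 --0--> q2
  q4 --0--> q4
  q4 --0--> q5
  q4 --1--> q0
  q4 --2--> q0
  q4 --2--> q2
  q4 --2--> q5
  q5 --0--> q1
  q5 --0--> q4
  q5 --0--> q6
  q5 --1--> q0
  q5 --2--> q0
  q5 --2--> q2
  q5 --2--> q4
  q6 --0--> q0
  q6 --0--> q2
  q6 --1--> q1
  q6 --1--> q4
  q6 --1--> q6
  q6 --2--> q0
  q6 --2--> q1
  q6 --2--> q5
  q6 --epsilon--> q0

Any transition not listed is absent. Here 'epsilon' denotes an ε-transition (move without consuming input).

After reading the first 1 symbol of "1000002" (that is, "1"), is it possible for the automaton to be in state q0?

Yes

Start in {q0}.
Read '1': {q0} → {q0, q4}.
State q0 is in {q0, q4}.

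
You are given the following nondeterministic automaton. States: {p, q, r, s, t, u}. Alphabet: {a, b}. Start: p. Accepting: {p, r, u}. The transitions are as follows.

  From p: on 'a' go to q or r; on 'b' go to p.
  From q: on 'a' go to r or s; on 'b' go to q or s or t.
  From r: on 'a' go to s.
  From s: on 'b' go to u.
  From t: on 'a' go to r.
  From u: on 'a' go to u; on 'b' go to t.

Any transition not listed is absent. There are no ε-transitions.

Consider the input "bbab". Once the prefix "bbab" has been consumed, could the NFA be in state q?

Yes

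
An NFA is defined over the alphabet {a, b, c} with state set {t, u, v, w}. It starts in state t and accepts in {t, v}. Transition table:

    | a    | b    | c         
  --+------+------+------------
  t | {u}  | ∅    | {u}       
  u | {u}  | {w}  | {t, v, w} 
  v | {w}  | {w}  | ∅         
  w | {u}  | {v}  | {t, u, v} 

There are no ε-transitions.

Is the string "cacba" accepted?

Start in {t}.
Read 'c': t→{u}; now {u}.
Read 'a': u→{u}; now {u}.
Read 'c': u→{t, v, w}; now {t, v, w}.
Read 'b': t→∅, v→{w}, w→{v}; now {v, w}.
Read 'a': v→{w}, w→{u}; now {u, w}.
The final set {u, w} contains no accepting state.

No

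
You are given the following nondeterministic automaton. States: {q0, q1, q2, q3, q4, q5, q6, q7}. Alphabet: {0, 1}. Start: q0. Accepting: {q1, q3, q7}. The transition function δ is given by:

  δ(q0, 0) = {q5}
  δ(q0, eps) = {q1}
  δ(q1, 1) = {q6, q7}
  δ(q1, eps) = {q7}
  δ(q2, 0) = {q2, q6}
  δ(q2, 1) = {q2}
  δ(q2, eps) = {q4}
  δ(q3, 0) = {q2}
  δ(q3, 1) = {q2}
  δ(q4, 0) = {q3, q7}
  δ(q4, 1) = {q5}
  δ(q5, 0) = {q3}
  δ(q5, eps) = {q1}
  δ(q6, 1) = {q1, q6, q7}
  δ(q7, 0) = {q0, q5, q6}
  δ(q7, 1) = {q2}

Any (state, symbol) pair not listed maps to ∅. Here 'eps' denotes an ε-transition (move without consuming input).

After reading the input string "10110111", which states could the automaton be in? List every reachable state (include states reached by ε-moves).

{q1, q2, q4, q5, q6, q7}

Start: ε-closure({q0}) = {q0, q1, q7}.
Read '1': {q0, q1, q7} → {q2, q4, q6, q7}.
Read '0': {q2, q4, q6, q7} → {q0, q1, q2, q3, q4, q5, q6, q7}.
Read '1': {q0, q1, q2, q3, q4, q5, q6, q7} → {q1, q2, q4, q5, q6, q7}.
Read '1': {q1, q2, q4, q5, q6, q7} → {q1, q2, q4, q5, q6, q7}.
Read '0': {q1, q2, q4, q5, q6, q7} → {q0, q1, q2, q3, q4, q5, q6, q7}.
Read '1': {q0, q1, q2, q3, q4, q5, q6, q7} → {q1, q2, q4, q5, q6, q7}.
Read '1': {q1, q2, q4, q5, q6, q7} → {q1, q2, q4, q5, q6, q7}.
Read '1': {q1, q2, q4, q5, q6, q7} → {q1, q2, q4, q5, q6, q7}.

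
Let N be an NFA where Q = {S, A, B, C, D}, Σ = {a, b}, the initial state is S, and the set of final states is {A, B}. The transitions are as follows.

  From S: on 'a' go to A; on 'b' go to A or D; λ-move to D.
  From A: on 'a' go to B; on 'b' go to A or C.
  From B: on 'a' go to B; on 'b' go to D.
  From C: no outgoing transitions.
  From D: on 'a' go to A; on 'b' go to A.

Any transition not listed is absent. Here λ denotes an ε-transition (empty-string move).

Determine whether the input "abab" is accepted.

Start: ε-closure({S}) = {S, D}.
Read 'a': {S, D} → {A}.
Read 'b': {A} → {A, C}.
Read 'a': {A, C} → {B}.
Read 'b': {B} → {D}.
The final set {D} contains no accepting state.

No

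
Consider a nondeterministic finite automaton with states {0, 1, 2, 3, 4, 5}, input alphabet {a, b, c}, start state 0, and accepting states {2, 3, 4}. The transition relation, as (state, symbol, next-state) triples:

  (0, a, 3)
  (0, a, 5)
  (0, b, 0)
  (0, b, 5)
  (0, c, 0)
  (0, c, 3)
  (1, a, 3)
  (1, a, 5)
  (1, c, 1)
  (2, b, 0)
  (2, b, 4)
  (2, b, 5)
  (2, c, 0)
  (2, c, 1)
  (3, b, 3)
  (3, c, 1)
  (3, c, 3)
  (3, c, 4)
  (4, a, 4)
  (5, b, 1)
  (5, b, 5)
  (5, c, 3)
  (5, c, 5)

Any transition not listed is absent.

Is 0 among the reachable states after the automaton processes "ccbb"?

Yes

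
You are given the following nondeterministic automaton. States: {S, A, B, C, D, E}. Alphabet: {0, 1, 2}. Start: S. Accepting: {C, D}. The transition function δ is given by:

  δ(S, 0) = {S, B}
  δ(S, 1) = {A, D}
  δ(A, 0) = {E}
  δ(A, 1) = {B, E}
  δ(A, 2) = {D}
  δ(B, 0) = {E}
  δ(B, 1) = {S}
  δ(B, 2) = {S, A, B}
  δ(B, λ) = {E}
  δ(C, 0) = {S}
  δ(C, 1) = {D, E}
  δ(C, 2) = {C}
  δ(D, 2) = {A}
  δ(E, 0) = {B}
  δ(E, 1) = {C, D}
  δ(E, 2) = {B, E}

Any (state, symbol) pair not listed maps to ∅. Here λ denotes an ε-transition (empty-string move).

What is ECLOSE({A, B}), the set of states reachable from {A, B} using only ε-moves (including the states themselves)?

{A, B, E}

Begin with {A, B}.
ε-move B → E; add E.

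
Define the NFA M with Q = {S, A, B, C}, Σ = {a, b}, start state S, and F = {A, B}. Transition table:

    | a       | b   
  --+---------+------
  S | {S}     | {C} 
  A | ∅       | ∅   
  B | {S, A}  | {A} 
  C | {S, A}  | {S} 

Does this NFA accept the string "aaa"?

No

Start in {S}.
Read 'a': S→{S}; now {S}.
Read 'a': S→{S}; now {S}.
Read 'a': S→{S}; now {S}.
The final set {S} contains no accepting state.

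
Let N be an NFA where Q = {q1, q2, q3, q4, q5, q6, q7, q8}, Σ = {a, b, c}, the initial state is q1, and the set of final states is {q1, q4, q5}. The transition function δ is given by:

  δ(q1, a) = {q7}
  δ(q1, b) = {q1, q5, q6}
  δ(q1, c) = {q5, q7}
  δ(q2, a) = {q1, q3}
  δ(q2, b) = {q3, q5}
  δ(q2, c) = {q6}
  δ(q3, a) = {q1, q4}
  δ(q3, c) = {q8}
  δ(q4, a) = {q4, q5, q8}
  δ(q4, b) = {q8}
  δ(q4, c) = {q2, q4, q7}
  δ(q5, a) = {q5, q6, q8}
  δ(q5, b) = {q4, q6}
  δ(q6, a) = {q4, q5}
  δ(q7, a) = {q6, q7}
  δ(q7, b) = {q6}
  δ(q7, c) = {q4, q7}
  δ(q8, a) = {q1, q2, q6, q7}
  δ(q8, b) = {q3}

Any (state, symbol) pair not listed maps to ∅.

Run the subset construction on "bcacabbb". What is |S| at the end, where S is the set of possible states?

1

Start in {q1}.
Read 'b': q1→{q1, q5, q6}; now {q1, q5, q6}.
Read 'c': q1→{q5, q7}, q5→∅, q6→∅; now {q5, q7}.
Read 'a': q5→{q5, q6, q8}, q7→{q6, q7}; now {q5, q6, q7, q8}.
Read 'c': q5→∅, q6→∅, q7→{q4, q7}, q8→∅; now {q4, q7}.
Read 'a': q4→{q4, q5, q8}, q7→{q6, q7}; now {q4, q5, q6, q7, q8}.
Read 'b': q4→{q8}, q5→{q4, q6}, q6→∅, q7→{q6}, q8→{q3}; now {q3, q4, q6, q8}.
Read 'b': q3→∅, q4→{q8}, q6→∅, q8→{q3}; now {q3, q8}.
Read 'b': q3→∅, q8→{q3}; now {q3}.
That set has 1 state.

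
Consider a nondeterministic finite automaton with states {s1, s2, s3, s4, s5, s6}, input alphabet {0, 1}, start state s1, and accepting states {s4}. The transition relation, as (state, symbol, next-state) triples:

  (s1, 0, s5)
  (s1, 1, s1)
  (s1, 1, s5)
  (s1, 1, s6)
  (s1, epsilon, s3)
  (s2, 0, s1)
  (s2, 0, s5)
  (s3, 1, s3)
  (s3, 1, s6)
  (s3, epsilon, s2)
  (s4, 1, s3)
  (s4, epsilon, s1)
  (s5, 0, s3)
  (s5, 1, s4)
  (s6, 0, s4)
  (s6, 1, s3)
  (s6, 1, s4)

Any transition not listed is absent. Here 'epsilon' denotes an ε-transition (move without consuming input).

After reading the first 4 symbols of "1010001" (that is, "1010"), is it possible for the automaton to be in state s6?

Start: ε-closure({s1}) = {s1, s2, s3}.
Read '1': s1→{s1, s5, s6}, s2→∅, s3→{s3, s6}; union {s1, s3, s5, s6}; ε-closure = {s1, s2, s3, s5, s6}.
Read '0': s1→{s5}, s2→{s1, s5}, s3→∅, s5→{s3}, s6→{s4}; union {s1, s3, s4, s5}; ε-closure = {s1, s2, s3, s4, s5}.
Read '1': s1→{s1, s5, s6}, s2→∅, s3→{s3, s6}, s4→{s3}, s5→{s4}; union {s1, s3, s4, s5, s6}; ε-closure = {s1, s2, s3, s4, s5, s6}.
Read '0': s1→{s5}, s2→{s1, s5}, s3→∅, s4→∅, s5→{s3}, s6→{s4}; union {s1, s3, s4, s5}; ε-closure = {s1, s2, s3, s4, s5}.
State s6 is not in {s1, s2, s3, s4, s5}.

No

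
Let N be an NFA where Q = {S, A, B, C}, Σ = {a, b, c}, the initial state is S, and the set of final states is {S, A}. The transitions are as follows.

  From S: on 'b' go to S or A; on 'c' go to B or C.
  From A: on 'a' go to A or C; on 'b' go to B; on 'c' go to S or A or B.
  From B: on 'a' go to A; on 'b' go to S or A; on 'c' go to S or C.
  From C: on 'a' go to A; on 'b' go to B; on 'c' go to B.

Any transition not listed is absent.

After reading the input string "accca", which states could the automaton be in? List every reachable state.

Start in {S}.
Read 'a': S→∅; now ∅.
The set is empty and remains empty for the remaining 4 symbols.

∅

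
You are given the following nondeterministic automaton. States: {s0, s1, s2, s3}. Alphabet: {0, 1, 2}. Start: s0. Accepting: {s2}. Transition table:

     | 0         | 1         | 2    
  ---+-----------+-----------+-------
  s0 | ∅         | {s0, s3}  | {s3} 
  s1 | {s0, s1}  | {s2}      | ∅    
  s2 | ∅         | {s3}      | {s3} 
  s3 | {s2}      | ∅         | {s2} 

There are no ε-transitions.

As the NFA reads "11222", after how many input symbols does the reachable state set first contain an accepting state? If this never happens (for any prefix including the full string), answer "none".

3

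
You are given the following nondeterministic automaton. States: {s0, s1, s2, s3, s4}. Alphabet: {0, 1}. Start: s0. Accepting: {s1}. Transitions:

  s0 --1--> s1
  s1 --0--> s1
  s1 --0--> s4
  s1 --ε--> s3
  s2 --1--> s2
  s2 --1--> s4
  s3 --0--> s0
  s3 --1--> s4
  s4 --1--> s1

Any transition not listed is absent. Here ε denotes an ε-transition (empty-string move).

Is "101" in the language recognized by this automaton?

Start in {s0}.
Read '1': s0→{s1}; union {s1}; ε-closure = {s1, s3}.
Read '0': s1→{s1, s4}, s3→{s0}; union {s0, s1, s4}; ε-closure = {s0, s1, s3, s4}.
Read '1': s0→{s1}, s1→∅, s3→{s4}, s4→{s1}; union {s1, s4}; ε-closure = {s1, s3, s4}.
The final set {s1, s3, s4} contains the accepting state s1.

Yes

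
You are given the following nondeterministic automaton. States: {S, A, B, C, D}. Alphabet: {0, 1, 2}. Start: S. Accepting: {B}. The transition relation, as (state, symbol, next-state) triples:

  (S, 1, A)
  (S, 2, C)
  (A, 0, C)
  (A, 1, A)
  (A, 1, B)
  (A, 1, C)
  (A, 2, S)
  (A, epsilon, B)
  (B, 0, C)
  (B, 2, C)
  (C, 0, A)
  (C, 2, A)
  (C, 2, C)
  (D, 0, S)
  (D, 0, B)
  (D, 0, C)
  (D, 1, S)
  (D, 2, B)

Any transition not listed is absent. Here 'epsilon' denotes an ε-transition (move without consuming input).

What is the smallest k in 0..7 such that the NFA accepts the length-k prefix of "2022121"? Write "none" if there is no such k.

Start in {S}.
Read '2': {S} → {C}.
Read '0': {C} → {A, B}.
None of the earlier sets intersect F, but {A, B} does.

2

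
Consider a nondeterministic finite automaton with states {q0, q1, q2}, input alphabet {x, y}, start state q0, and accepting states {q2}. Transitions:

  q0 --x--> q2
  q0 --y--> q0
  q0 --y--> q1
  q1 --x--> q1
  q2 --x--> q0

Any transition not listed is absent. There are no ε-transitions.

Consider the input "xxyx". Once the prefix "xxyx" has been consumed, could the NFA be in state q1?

Start in {q0}.
Read 'x': q0→{q2}; now {q2}.
Read 'x': q2→{q0}; now {q0}.
Read 'y': q0→{q0, q1}; now {q0, q1}.
Read 'x': q0→{q2}, q1→{q1}; now {q1, q2}.
State q1 is in {q1, q2}.

Yes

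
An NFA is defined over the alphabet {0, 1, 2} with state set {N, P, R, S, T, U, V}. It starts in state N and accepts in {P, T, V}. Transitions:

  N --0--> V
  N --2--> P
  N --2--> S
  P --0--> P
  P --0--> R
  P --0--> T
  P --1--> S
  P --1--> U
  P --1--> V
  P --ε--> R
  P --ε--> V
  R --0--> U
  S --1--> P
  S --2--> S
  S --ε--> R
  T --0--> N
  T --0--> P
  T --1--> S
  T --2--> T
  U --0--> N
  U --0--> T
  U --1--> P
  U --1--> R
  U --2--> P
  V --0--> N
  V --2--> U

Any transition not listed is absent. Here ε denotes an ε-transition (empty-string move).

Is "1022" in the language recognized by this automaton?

No

Start in {N}.
Read '1': {N} → ∅.
The set is empty and remains empty for the remaining 3 symbols.
The final set ∅ contains no accepting state.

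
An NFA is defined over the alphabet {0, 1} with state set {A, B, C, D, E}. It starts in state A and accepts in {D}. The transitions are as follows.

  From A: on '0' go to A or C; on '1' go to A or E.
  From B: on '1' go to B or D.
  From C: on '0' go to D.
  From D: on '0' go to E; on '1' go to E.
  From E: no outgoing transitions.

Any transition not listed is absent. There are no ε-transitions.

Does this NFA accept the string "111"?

No

Start in {A}.
Read '1': {A} → {A, E}.
Read '1': {A, E} → {A, E}.
Read '1': {A, E} → {A, E}.
The final set {A, E} contains no accepting state.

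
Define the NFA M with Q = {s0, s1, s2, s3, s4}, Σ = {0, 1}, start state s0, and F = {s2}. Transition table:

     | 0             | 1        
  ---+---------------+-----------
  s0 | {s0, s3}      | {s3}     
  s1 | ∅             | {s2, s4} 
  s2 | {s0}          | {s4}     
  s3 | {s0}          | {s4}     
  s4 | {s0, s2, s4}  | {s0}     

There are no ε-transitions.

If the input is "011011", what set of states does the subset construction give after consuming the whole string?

{s0, s3, s4}

Start in {s0}.
Read '0': s0→{s0, s3}; now {s0, s3}.
Read '1': s0→{s3}, s3→{s4}; now {s3, s4}.
Read '1': s3→{s4}, s4→{s0}; now {s0, s4}.
Read '0': s0→{s0, s3}, s4→{s0, s2, s4}; now {s0, s2, s3, s4}.
Read '1': s0→{s3}, s2→{s4}, s3→{s4}, s4→{s0}; now {s0, s3, s4}.
Read '1': s0→{s3}, s3→{s4}, s4→{s0}; now {s0, s3, s4}.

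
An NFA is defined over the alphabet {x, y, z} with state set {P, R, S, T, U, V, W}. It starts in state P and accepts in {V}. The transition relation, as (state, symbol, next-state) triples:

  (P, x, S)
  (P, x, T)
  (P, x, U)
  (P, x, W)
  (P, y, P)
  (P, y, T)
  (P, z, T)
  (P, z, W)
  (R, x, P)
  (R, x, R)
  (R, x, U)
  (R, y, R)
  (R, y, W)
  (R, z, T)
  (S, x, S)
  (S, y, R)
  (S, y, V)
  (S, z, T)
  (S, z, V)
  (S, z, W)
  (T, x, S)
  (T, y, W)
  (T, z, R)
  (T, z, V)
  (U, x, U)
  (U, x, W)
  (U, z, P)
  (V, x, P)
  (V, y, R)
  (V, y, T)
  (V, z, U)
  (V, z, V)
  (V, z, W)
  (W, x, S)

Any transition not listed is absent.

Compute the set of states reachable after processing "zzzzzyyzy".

{R, T, W}

Start in {P}.
Read 'z': P→{T, W}; now {T, W}.
Read 'z': T→{R, V}, W→∅; now {R, V}.
Read 'z': R→{T}, V→{U, V, W}; now {T, U, V, W}.
Read 'z': T→{R, V}, U→{P}, V→{U, V, W}, W→∅; now {P, R, U, V, W}.
Read 'z': P→{T, W}, R→{T}, U→{P}, V→{U, V, W}, W→∅; now {P, T, U, V, W}.
Read 'y': P→{P, T}, T→{W}, U→∅, V→{R, T}, W→∅; now {P, R, T, W}.
Read 'y': P→{P, T}, R→{R, W}, T→{W}, W→∅; now {P, R, T, W}.
Read 'z': P→{T, W}, R→{T}, T→{R, V}, W→∅; now {R, T, V, W}.
Read 'y': R→{R, W}, T→{W}, V→{R, T}, W→∅; now {R, T, W}.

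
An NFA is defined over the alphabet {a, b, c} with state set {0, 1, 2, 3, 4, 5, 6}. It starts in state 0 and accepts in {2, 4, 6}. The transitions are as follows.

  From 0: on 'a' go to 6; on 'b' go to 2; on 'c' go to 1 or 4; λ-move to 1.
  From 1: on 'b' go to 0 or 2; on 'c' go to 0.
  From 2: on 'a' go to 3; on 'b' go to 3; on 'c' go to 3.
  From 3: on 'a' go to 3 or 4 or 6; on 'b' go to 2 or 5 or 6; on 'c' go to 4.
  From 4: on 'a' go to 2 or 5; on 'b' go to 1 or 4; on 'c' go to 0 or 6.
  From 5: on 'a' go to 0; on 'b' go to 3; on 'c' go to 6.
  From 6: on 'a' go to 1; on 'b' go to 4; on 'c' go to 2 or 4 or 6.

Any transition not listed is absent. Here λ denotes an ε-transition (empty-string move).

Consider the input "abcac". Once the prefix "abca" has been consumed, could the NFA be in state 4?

Start: ε-closure({0}) = {0, 1}.
Read 'a': 0→{6}, 1→∅; now {6}.
Read 'b': 6→{4}; now {4}.
Read 'c': 4→{0, 6}; union {0, 6}; ε-closure = {0, 1, 6}.
Read 'a': 0→{6}, 1→∅, 6→{1}; now {1, 6}.
State 4 is not in {1, 6}.

No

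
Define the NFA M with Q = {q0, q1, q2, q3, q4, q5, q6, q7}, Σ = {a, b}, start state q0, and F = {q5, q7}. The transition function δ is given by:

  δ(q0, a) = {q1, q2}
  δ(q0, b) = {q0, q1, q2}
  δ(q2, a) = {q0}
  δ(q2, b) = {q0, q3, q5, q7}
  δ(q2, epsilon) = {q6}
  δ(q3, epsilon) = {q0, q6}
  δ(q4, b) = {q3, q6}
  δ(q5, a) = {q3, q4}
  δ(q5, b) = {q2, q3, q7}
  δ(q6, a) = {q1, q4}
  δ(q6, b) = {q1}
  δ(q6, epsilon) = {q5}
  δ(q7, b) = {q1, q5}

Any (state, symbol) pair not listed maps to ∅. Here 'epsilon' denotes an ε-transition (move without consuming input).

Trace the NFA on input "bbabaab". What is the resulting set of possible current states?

{q0, q1, q2, q3, q5, q6, q7}

Start in {q0}.
Read 'b': {q0} → {q0, q1, q2, q5, q6}.
Read 'b': {q0, q1, q2, q5, q6} → {q0, q1, q2, q3, q5, q6, q7}.
Read 'a': {q0, q1, q2, q3, q5, q6, q7} → {q0, q1, q2, q3, q4, q5, q6}.
Read 'b': {q0, q1, q2, q3, q4, q5, q6} → {q0, q1, q2, q3, q5, q6, q7}.
Read 'a': {q0, q1, q2, q3, q5, q6, q7} → {q0, q1, q2, q3, q4, q5, q6}.
Read 'a': {q0, q1, q2, q3, q4, q5, q6} → {q0, q1, q2, q3, q4, q5, q6}.
Read 'b': {q0, q1, q2, q3, q4, q5, q6} → {q0, q1, q2, q3, q5, q6, q7}.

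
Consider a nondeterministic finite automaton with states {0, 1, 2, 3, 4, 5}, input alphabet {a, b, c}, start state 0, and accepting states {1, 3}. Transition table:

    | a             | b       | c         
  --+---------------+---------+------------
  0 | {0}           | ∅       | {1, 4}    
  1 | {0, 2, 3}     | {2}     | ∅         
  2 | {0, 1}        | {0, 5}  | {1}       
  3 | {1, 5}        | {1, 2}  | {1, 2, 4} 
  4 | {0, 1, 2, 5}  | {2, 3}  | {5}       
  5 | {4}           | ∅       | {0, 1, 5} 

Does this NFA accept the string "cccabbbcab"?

Start in {0}.
Read 'c': 0→{1, 4}; now {1, 4}.
Read 'c': 1→∅, 4→{5}; now {5}.
Read 'c': 5→{0, 1, 5}; now {0, 1, 5}.
Read 'a': 0→{0}, 1→{0, 2, 3}, 5→{4}; now {0, 2, 3, 4}.
Read 'b': 0→∅, 2→{0, 5}, 3→{1, 2}, 4→{2, 3}; now {0, 1, 2, 3, 5}.
Read 'b': 0→∅, 1→{2}, 2→{0, 5}, 3→{1, 2}, 5→∅; now {0, 1, 2, 5}.
Read 'b': 0→∅, 1→{2}, 2→{0, 5}, 5→∅; now {0, 2, 5}.
Read 'c': 0→{1, 4}, 2→{1}, 5→{0, 1, 5}; now {0, 1, 4, 5}.
Read 'a': 0→{0}, 1→{0, 2, 3}, 4→{0, 1, 2, 5}, 5→{4}; now {0, 1, 2, 3, 4, 5}.
Read 'b': 0→∅, 1→{2}, 2→{0, 5}, 3→{1, 2}, 4→{2, 3}, 5→∅; now {0, 1, 2, 3, 5}.
The final set {0, 1, 2, 3, 5} contains the accepting states 1, 3.

Yes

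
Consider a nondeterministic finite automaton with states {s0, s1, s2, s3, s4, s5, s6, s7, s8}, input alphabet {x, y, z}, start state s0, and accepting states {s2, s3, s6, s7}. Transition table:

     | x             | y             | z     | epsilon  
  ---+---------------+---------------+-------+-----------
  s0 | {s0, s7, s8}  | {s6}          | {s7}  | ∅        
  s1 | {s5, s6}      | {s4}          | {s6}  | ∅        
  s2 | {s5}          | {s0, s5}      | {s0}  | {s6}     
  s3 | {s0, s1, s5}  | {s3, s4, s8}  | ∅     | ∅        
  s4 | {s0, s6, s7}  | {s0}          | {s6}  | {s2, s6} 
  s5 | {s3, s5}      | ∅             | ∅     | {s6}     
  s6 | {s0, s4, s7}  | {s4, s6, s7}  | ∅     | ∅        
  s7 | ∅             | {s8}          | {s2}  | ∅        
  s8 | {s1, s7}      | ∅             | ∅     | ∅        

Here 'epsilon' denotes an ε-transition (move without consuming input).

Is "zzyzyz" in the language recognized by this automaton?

Yes

Start in {s0}.
Read 'z': s0→{s7}; now {s7}.
Read 'z': s7→{s2}; union {s2}; ε-closure = {s2, s6}.
Read 'y': s2→{s0, s5}, s6→{s4, s6, s7}; union {s0, s4, s5, s6, s7}; ε-closure = {s0, s2, s4, s5, s6, s7}.
Read 'z': s0→{s7}, s2→{s0}, s4→{s6}, s5→∅, s6→∅, s7→{s2}; now {s0, s2, s6, s7}.
Read 'y': s0→{s6}, s2→{s0, s5}, s6→{s4, s6, s7}, s7→{s8}; union {s0, s4, s5, s6, s7, s8}; ε-closure = {s0, s2, s4, s5, s6, s7, s8}.
Read 'z': s0→{s7}, s2→{s0}, s4→{s6}, s5→∅, s6→∅, s7→{s2}, s8→∅; now {s0, s2, s6, s7}.
The final set {s0, s2, s6, s7} contains the accepting states s2, s6, s7.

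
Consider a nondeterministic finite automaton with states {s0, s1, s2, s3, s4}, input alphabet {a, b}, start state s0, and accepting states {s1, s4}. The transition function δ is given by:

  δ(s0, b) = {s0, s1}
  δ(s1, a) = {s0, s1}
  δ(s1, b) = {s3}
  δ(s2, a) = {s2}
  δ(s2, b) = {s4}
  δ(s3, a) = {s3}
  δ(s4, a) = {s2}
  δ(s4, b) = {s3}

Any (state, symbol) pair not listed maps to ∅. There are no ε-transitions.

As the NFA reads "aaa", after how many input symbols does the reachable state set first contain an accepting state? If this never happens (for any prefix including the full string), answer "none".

none

Start in {s0}.
Read 'a': s0→∅; now ∅.
The set is empty and remains empty for the remaining 2 symbols.
No reachable set along the way intersects F.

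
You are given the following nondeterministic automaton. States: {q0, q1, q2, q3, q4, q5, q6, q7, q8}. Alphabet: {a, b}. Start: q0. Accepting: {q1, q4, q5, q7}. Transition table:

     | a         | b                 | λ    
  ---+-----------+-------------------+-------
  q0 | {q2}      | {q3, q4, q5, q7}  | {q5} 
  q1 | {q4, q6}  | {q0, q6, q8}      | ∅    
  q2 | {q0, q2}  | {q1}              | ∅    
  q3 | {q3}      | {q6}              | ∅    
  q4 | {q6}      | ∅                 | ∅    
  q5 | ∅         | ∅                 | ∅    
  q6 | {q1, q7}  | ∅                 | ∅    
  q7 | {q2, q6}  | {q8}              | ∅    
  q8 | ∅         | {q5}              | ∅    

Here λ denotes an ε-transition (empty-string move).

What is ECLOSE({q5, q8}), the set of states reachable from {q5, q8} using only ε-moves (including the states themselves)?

{q5, q8}

Begin with {q5, q8}.
No ε-moves leave this set, so the closure equals the set itself.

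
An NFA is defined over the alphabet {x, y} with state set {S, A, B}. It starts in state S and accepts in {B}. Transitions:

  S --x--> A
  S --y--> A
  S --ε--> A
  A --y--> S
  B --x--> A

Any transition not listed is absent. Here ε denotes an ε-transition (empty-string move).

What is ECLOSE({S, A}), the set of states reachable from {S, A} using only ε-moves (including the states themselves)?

Begin with {S, A}.
No ε-moves leave this set, so the closure equals the set itself.

{S, A}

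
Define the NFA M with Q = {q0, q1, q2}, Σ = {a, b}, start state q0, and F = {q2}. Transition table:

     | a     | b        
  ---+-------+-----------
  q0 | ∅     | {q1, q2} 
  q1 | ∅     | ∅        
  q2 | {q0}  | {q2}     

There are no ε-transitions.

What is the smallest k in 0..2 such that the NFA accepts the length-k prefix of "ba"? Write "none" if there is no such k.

Start in {q0}.
Read 'b': {q0} → {q1, q2}.
None of the earlier sets intersect F, but {q1, q2} does.

1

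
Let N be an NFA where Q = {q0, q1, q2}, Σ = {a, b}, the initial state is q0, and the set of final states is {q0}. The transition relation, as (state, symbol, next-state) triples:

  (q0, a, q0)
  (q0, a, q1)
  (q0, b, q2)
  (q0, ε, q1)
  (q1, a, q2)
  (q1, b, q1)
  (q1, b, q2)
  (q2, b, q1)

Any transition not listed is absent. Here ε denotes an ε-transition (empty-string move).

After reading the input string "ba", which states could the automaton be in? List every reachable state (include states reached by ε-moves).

{q2}

Start: ε-closure({q0}) = {q0, q1}.
Read 'b': {q0, q1} → {q1, q2}.
Read 'a': {q1, q2} → {q2}.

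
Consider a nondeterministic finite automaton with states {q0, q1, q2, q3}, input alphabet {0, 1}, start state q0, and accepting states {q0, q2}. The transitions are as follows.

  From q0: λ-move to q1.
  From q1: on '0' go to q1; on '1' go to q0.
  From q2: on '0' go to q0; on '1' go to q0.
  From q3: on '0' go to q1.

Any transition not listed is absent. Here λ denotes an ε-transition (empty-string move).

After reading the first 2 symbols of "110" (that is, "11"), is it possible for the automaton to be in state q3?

No

Start: ε-closure({q0}) = {q0, q1}.
Read '1': q0→∅, q1→{q0}; union {q0}; ε-closure = {q0, q1}.
Read '1': q0→∅, q1→{q0}; union {q0}; ε-closure = {q0, q1}.
State q3 is not in {q0, q1}.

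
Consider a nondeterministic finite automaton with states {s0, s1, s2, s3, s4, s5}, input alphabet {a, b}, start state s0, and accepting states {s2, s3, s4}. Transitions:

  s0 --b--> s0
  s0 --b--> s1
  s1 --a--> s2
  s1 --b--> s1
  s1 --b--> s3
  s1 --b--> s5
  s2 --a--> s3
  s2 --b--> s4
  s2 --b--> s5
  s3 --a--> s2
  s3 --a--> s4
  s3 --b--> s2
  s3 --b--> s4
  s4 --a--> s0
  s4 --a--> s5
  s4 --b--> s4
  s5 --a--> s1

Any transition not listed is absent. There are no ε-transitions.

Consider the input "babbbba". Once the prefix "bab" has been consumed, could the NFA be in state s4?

Start in {s0}.
Read 'b': s0→{s0, s1}; now {s0, s1}.
Read 'a': s0→∅, s1→{s2}; now {s2}.
Read 'b': s2→{s4, s5}; now {s4, s5}.
State s4 is in {s4, s5}.

Yes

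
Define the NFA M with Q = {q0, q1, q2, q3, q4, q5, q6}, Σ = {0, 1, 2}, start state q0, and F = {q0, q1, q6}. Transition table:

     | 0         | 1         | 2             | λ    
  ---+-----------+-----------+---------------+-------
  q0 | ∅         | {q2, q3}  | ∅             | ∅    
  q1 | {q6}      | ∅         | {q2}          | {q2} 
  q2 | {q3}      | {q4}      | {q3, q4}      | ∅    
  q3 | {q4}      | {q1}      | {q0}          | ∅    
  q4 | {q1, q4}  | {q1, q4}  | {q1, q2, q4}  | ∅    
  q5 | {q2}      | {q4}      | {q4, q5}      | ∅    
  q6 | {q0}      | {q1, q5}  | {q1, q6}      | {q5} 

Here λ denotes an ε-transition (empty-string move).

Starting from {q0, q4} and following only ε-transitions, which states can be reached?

{q0, q4}

Begin with {q0, q4}.
No ε-moves leave this set, so the closure equals the set itself.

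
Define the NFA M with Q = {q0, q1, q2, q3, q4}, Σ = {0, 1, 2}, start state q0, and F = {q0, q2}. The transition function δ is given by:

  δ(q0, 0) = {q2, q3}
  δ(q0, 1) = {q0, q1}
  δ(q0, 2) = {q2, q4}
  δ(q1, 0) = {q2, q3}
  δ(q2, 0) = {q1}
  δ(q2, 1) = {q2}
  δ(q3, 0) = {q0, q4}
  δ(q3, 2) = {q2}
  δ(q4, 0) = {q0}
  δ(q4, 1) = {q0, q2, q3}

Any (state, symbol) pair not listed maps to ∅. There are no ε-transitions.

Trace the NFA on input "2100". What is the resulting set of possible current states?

{q0, q1, q2, q3, q4}

Start in {q0}.
Read '2': {q0} → {q2, q4}.
Read '1': {q2, q4} → {q0, q2, q3}.
Read '0': {q0, q2, q3} → {q0, q1, q2, q3, q4}.
Read '0': {q0, q1, q2, q3, q4} → {q0, q1, q2, q3, q4}.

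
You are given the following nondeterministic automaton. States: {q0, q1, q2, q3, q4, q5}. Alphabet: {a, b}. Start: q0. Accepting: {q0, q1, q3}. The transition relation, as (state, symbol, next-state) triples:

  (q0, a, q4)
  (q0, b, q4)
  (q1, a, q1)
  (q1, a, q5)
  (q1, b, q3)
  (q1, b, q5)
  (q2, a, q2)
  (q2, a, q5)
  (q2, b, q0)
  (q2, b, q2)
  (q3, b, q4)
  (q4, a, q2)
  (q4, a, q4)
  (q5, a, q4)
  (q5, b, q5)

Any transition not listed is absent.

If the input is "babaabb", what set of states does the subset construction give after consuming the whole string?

Start in {q0}.
Read 'b': q0→{q4}; now {q4}.
Read 'a': q4→{q2, q4}; now {q2, q4}.
Read 'b': q2→{q0, q2}, q4→∅; now {q0, q2}.
Read 'a': q0→{q4}, q2→{q2, q5}; now {q2, q4, q5}.
Read 'a': q2→{q2, q5}, q4→{q2, q4}, q5→{q4}; now {q2, q4, q5}.
Read 'b': q2→{q0, q2}, q4→∅, q5→{q5}; now {q0, q2, q5}.
Read 'b': q0→{q4}, q2→{q0, q2}, q5→{q5}; now {q0, q2, q4, q5}.

{q0, q2, q4, q5}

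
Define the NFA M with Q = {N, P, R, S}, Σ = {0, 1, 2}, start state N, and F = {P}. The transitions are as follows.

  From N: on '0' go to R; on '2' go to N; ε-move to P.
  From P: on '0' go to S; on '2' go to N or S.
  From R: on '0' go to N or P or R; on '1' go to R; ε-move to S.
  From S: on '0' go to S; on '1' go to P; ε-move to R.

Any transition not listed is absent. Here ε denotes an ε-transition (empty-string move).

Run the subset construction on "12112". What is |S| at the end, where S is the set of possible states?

Start: ε-closure({N}) = {N, P}.
Read '1': N→∅, P→∅; now ∅.
The set is empty and remains empty for the remaining 4 symbols.
That set has 0 states.

0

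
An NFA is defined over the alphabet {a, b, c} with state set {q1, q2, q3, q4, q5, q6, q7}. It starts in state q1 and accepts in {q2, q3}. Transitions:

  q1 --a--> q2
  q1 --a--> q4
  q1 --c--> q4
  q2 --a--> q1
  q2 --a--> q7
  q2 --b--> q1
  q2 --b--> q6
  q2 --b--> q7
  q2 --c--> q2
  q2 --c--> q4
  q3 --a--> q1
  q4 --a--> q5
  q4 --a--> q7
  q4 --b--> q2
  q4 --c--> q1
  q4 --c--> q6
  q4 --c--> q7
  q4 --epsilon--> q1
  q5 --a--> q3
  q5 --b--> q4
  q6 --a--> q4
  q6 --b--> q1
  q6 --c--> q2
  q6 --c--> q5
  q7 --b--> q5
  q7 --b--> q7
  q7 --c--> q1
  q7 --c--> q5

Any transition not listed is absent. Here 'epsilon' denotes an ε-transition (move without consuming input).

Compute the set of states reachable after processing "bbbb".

∅

Start in {q1}.
Read 'b': {q1} → ∅.
The set is empty and remains empty for the remaining 3 symbols.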